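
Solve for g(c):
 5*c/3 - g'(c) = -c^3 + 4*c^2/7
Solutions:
 g(c) = C1 + c^4/4 - 4*c^3/21 + 5*c^2/6


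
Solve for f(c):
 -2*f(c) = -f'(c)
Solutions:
 f(c) = C1*exp(2*c)


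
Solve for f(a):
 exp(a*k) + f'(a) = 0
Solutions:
 f(a) = C1 - exp(a*k)/k


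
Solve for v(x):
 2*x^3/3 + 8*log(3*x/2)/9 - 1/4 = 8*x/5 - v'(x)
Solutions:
 v(x) = C1 - x^4/6 + 4*x^2/5 - 8*x*log(x)/9 - 8*x*log(3)/9 + 8*x*log(2)/9 + 41*x/36


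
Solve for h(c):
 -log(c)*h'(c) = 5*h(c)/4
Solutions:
 h(c) = C1*exp(-5*li(c)/4)


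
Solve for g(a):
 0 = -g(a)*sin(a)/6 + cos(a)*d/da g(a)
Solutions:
 g(a) = C1/cos(a)^(1/6)


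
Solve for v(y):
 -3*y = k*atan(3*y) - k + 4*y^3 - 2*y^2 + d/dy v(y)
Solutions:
 v(y) = C1 + k*y - k*(y*atan(3*y) - log(9*y^2 + 1)/6) - y^4 + 2*y^3/3 - 3*y^2/2


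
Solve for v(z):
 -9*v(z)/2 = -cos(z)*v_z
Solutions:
 v(z) = C1*(sin(z) + 1)^(1/4)*(sin(z)^2 + 2*sin(z) + 1)/((sin(z) - 1)^(1/4)*(sin(z)^2 - 2*sin(z) + 1))


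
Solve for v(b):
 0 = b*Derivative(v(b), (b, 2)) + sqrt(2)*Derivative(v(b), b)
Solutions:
 v(b) = C1 + C2*b^(1 - sqrt(2))


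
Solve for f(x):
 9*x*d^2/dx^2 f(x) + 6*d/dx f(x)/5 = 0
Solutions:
 f(x) = C1 + C2*x^(13/15)


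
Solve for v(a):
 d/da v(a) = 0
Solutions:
 v(a) = C1


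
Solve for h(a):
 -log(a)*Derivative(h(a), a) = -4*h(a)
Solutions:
 h(a) = C1*exp(4*li(a))


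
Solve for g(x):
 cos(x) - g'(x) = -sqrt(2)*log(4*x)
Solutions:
 g(x) = C1 + sqrt(2)*x*(log(x) - 1) + 2*sqrt(2)*x*log(2) + sin(x)


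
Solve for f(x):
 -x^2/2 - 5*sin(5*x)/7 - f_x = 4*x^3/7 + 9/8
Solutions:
 f(x) = C1 - x^4/7 - x^3/6 - 9*x/8 + cos(5*x)/7


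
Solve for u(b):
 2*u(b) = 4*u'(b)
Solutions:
 u(b) = C1*exp(b/2)


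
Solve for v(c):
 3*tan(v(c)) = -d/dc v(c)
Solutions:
 v(c) = pi - asin(C1*exp(-3*c))
 v(c) = asin(C1*exp(-3*c))


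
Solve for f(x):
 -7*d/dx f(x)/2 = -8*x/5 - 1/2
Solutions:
 f(x) = C1 + 8*x^2/35 + x/7


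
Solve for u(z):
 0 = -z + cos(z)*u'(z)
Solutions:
 u(z) = C1 + Integral(z/cos(z), z)


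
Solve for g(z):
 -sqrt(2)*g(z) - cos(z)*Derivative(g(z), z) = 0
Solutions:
 g(z) = C1*(sin(z) - 1)^(sqrt(2)/2)/(sin(z) + 1)^(sqrt(2)/2)


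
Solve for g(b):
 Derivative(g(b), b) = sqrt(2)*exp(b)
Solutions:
 g(b) = C1 + sqrt(2)*exp(b)


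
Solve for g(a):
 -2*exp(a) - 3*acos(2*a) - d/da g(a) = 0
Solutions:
 g(a) = C1 - 3*a*acos(2*a) + 3*sqrt(1 - 4*a^2)/2 - 2*exp(a)


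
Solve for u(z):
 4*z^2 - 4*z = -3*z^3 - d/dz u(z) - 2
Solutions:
 u(z) = C1 - 3*z^4/4 - 4*z^3/3 + 2*z^2 - 2*z


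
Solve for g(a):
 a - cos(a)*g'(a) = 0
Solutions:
 g(a) = C1 + Integral(a/cos(a), a)


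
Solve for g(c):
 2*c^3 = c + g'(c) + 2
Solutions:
 g(c) = C1 + c^4/2 - c^2/2 - 2*c


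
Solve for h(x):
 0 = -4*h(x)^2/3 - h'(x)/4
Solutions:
 h(x) = 3/(C1 + 16*x)


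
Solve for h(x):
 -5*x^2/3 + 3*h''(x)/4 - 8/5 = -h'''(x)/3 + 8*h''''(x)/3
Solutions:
 h(x) = C1 + C2*x + C3*exp(x*(1 - sqrt(73))/16) + C4*exp(x*(1 + sqrt(73))/16) + 5*x^4/27 - 80*x^3/243 + 34288*x^2/3645


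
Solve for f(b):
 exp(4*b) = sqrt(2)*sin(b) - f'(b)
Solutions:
 f(b) = C1 - exp(4*b)/4 - sqrt(2)*cos(b)


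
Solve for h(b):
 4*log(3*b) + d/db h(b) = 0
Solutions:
 h(b) = C1 - 4*b*log(b) - b*log(81) + 4*b


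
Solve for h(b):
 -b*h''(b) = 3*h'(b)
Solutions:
 h(b) = C1 + C2/b^2


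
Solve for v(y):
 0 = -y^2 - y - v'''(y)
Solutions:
 v(y) = C1 + C2*y + C3*y^2 - y^5/60 - y^4/24


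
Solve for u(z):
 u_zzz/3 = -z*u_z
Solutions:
 u(z) = C1 + Integral(C2*airyai(-3^(1/3)*z) + C3*airybi(-3^(1/3)*z), z)


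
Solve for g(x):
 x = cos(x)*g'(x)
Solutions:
 g(x) = C1 + Integral(x/cos(x), x)


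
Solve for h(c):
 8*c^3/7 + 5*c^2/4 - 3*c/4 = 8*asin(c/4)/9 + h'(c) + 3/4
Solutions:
 h(c) = C1 + 2*c^4/7 + 5*c^3/12 - 3*c^2/8 - 8*c*asin(c/4)/9 - 3*c/4 - 8*sqrt(16 - c^2)/9


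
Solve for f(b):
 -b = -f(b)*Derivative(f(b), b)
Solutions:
 f(b) = -sqrt(C1 + b^2)
 f(b) = sqrt(C1 + b^2)


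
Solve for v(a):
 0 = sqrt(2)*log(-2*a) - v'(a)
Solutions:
 v(a) = C1 + sqrt(2)*a*log(-a) + sqrt(2)*a*(-1 + log(2))


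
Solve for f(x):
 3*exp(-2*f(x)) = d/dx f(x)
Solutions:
 f(x) = log(-sqrt(C1 + 6*x))
 f(x) = log(C1 + 6*x)/2


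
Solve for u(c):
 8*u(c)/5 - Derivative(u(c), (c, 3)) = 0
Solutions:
 u(c) = C3*exp(2*5^(2/3)*c/5) + (C1*sin(sqrt(3)*5^(2/3)*c/5) + C2*cos(sqrt(3)*5^(2/3)*c/5))*exp(-5^(2/3)*c/5)


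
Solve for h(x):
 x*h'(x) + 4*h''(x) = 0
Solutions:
 h(x) = C1 + C2*erf(sqrt(2)*x/4)


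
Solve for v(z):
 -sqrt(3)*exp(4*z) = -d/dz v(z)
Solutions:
 v(z) = C1 + sqrt(3)*exp(4*z)/4


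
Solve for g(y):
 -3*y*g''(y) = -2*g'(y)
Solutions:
 g(y) = C1 + C2*y^(5/3)


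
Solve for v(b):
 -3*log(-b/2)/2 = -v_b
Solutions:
 v(b) = C1 + 3*b*log(-b)/2 + 3*b*(-1 - log(2))/2


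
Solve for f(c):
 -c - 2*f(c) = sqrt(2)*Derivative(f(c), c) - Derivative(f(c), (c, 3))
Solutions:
 f(c) = C1*exp(-c*(sqrt(2)/(sqrt(1 - 2*sqrt(2)/27) + 1)^(1/3) + 3*(sqrt(1 - 2*sqrt(2)/27) + 1)^(1/3))/6)*sin(c*(-sqrt(6)/(sqrt(1 - 2*sqrt(2)/27) + 1)^(1/3) + 3*sqrt(3)*(sqrt(1 - 2*sqrt(2)/27) + 1)^(1/3))/6) + C2*exp(-c*(sqrt(2)/(sqrt(1 - 2*sqrt(2)/27) + 1)^(1/3) + 3*(sqrt(1 - 2*sqrt(2)/27) + 1)^(1/3))/6)*cos(c*(-sqrt(6)/(sqrt(1 - 2*sqrt(2)/27) + 1)^(1/3) + 3*sqrt(3)*(sqrt(1 - 2*sqrt(2)/27) + 1)^(1/3))/6) + C3*exp(c*(sqrt(2)/(3*(sqrt(1 - 2*sqrt(2)/27) + 1)^(1/3)) + (sqrt(1 - 2*sqrt(2)/27) + 1)^(1/3))) - c/2 + sqrt(2)/4


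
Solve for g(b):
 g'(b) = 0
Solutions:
 g(b) = C1


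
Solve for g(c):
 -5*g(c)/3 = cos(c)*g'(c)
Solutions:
 g(c) = C1*(sin(c) - 1)^(5/6)/(sin(c) + 1)^(5/6)


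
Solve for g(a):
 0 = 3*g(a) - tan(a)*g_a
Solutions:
 g(a) = C1*sin(a)^3


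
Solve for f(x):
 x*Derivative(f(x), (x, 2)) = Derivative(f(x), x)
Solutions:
 f(x) = C1 + C2*x^2


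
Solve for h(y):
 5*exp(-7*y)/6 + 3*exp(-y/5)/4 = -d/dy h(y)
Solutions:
 h(y) = C1 + 5*exp(-7*y)/42 + 15*exp(-y/5)/4


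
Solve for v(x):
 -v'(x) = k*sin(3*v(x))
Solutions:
 v(x) = -acos((-C1 - exp(6*k*x))/(C1 - exp(6*k*x)))/3 + 2*pi/3
 v(x) = acos((-C1 - exp(6*k*x))/(C1 - exp(6*k*x)))/3


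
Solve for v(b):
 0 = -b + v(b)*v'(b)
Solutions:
 v(b) = -sqrt(C1 + b^2)
 v(b) = sqrt(C1 + b^2)


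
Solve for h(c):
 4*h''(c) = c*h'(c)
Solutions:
 h(c) = C1 + C2*erfi(sqrt(2)*c/4)


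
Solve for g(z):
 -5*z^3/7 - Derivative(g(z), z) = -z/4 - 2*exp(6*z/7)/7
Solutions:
 g(z) = C1 - 5*z^4/28 + z^2/8 + exp(6*z/7)/3


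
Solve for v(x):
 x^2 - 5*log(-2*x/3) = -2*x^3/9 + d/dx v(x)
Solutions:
 v(x) = C1 + x^4/18 + x^3/3 - 5*x*log(-x) + 5*x*(-log(2) + 1 + log(3))


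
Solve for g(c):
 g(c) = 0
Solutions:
 g(c) = 0


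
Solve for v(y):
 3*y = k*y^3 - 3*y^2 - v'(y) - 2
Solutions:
 v(y) = C1 + k*y^4/4 - y^3 - 3*y^2/2 - 2*y


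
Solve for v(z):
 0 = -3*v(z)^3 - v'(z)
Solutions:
 v(z) = -sqrt(2)*sqrt(-1/(C1 - 3*z))/2
 v(z) = sqrt(2)*sqrt(-1/(C1 - 3*z))/2


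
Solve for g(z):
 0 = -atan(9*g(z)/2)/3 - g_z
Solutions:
 Integral(1/atan(9*_y/2), (_y, g(z))) = C1 - z/3


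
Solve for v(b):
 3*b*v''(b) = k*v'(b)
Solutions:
 v(b) = C1 + b^(re(k)/3 + 1)*(C2*sin(log(b)*Abs(im(k))/3) + C3*cos(log(b)*im(k)/3))


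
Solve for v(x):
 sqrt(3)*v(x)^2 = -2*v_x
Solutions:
 v(x) = 2/(C1 + sqrt(3)*x)


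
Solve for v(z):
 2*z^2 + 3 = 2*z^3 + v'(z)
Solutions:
 v(z) = C1 - z^4/2 + 2*z^3/3 + 3*z


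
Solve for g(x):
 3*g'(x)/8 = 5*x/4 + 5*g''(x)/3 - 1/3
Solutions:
 g(x) = C1 + C2*exp(9*x/40) + 5*x^2/3 + 376*x/27


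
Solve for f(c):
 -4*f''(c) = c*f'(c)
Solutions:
 f(c) = C1 + C2*erf(sqrt(2)*c/4)


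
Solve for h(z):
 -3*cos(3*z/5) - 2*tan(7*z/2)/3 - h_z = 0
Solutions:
 h(z) = C1 + 4*log(cos(7*z/2))/21 - 5*sin(3*z/5)


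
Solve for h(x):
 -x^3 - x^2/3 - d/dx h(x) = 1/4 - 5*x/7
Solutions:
 h(x) = C1 - x^4/4 - x^3/9 + 5*x^2/14 - x/4


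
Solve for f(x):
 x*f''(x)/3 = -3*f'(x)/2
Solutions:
 f(x) = C1 + C2/x^(7/2)


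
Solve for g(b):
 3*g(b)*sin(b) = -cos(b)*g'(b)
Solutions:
 g(b) = C1*cos(b)^3


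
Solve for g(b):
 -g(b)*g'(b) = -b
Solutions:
 g(b) = -sqrt(C1 + b^2)
 g(b) = sqrt(C1 + b^2)


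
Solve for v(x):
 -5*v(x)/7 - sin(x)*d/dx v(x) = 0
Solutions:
 v(x) = C1*(cos(x) + 1)^(5/14)/(cos(x) - 1)^(5/14)


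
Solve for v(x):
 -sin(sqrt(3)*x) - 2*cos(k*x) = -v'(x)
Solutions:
 v(x) = C1 - sqrt(3)*cos(sqrt(3)*x)/3 + 2*sin(k*x)/k


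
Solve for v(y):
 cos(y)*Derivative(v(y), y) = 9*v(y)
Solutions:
 v(y) = C1*sqrt(sin(y) + 1)*(sin(y)^4 + 4*sin(y)^3 + 6*sin(y)^2 + 4*sin(y) + 1)/(sqrt(sin(y) - 1)*(sin(y)^4 - 4*sin(y)^3 + 6*sin(y)^2 - 4*sin(y) + 1))


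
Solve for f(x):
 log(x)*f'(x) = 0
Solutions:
 f(x) = C1


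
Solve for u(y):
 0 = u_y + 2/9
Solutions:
 u(y) = C1 - 2*y/9


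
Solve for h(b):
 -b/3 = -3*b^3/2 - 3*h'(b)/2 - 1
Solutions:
 h(b) = C1 - b^4/4 + b^2/9 - 2*b/3


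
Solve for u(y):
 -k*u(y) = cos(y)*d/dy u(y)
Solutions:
 u(y) = C1*exp(k*(log(sin(y) - 1) - log(sin(y) + 1))/2)


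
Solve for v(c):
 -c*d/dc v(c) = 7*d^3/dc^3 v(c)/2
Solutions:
 v(c) = C1 + Integral(C2*airyai(-2^(1/3)*7^(2/3)*c/7) + C3*airybi(-2^(1/3)*7^(2/3)*c/7), c)


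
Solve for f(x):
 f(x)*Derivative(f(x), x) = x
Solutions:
 f(x) = -sqrt(C1 + x^2)
 f(x) = sqrt(C1 + x^2)


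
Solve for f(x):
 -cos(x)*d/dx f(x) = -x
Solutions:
 f(x) = C1 + Integral(x/cos(x), x)


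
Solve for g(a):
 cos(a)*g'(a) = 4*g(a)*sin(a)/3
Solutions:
 g(a) = C1/cos(a)^(4/3)


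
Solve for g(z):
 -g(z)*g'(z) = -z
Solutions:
 g(z) = -sqrt(C1 + z^2)
 g(z) = sqrt(C1 + z^2)


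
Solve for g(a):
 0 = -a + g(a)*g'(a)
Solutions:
 g(a) = -sqrt(C1 + a^2)
 g(a) = sqrt(C1 + a^2)


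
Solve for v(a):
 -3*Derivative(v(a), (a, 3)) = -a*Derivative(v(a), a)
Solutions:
 v(a) = C1 + Integral(C2*airyai(3^(2/3)*a/3) + C3*airybi(3^(2/3)*a/3), a)


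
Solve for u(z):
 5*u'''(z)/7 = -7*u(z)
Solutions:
 u(z) = C3*exp(-35^(2/3)*z/5) + (C1*sin(sqrt(3)*35^(2/3)*z/10) + C2*cos(sqrt(3)*35^(2/3)*z/10))*exp(35^(2/3)*z/10)


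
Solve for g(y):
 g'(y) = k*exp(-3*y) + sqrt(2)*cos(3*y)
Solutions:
 g(y) = C1 - k*exp(-3*y)/3 + sqrt(2)*sin(3*y)/3


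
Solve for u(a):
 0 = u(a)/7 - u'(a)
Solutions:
 u(a) = C1*exp(a/7)


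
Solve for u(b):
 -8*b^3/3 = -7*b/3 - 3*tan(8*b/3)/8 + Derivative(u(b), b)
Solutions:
 u(b) = C1 - 2*b^4/3 + 7*b^2/6 - 9*log(cos(8*b/3))/64


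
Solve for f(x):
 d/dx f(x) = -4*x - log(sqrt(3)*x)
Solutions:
 f(x) = C1 - 2*x^2 - x*log(x) - x*log(3)/2 + x


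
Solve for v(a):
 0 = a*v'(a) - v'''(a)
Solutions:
 v(a) = C1 + Integral(C2*airyai(a) + C3*airybi(a), a)


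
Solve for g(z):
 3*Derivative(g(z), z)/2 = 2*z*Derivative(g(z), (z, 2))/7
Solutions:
 g(z) = C1 + C2*z^(25/4)


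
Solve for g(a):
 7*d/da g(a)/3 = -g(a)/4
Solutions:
 g(a) = C1*exp(-3*a/28)


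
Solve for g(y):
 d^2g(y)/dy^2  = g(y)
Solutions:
 g(y) = C1*exp(-y) + C2*exp(y)


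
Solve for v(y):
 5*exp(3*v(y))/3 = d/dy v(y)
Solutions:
 v(y) = log(-1/(C1 + 5*y))/3
 v(y) = log((-1/(C1 + 5*y))^(1/3)*(-1 - sqrt(3)*I)/2)
 v(y) = log((-1/(C1 + 5*y))^(1/3)*(-1 + sqrt(3)*I)/2)


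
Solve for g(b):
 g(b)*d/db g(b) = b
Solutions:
 g(b) = -sqrt(C1 + b^2)
 g(b) = sqrt(C1 + b^2)


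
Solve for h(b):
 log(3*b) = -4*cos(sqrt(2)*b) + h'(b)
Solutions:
 h(b) = C1 + b*log(b) - b + b*log(3) + 2*sqrt(2)*sin(sqrt(2)*b)


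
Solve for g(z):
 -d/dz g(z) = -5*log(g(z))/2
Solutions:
 li(g(z)) = C1 + 5*z/2


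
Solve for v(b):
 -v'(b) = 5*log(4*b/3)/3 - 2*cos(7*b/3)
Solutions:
 v(b) = C1 - 5*b*log(b)/3 - 4*b*log(2) + b*log(3) + 2*b*log(6)/3 + 5*b/3 + 6*sin(7*b/3)/7


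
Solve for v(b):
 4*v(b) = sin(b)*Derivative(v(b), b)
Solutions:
 v(b) = C1*(cos(b)^2 - 2*cos(b) + 1)/(cos(b)^2 + 2*cos(b) + 1)


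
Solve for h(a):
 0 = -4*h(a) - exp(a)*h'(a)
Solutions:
 h(a) = C1*exp(4*exp(-a))


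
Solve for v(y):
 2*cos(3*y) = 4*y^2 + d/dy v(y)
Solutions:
 v(y) = C1 - 4*y^3/3 + 2*sin(3*y)/3


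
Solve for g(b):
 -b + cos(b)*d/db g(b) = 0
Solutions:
 g(b) = C1 + Integral(b/cos(b), b)


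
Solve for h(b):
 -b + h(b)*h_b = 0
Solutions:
 h(b) = -sqrt(C1 + b^2)
 h(b) = sqrt(C1 + b^2)


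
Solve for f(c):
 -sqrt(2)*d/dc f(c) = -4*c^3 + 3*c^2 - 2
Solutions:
 f(c) = C1 + sqrt(2)*c^4/2 - sqrt(2)*c^3/2 + sqrt(2)*c


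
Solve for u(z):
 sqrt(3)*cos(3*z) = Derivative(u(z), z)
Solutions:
 u(z) = C1 + sqrt(3)*sin(3*z)/3


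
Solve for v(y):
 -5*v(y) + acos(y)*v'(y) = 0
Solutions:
 v(y) = C1*exp(5*Integral(1/acos(y), y))


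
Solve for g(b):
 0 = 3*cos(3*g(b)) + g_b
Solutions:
 g(b) = -asin((C1 + exp(18*b))/(C1 - exp(18*b)))/3 + pi/3
 g(b) = asin((C1 + exp(18*b))/(C1 - exp(18*b)))/3


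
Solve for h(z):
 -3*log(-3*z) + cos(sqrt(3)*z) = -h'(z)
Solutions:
 h(z) = C1 + 3*z*log(-z) - 3*z + 3*z*log(3) - sqrt(3)*sin(sqrt(3)*z)/3


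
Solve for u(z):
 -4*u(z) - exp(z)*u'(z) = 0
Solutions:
 u(z) = C1*exp(4*exp(-z))


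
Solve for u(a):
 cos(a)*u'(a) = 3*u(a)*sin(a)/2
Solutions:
 u(a) = C1/cos(a)^(3/2)


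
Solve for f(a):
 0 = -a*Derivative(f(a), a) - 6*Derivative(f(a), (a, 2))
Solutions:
 f(a) = C1 + C2*erf(sqrt(3)*a/6)


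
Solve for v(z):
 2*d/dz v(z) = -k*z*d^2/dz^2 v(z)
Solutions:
 v(z) = C1 + z^(((re(k) - 2)*re(k) + im(k)^2)/(re(k)^2 + im(k)^2))*(C2*sin(2*log(z)*Abs(im(k))/(re(k)^2 + im(k)^2)) + C3*cos(2*log(z)*im(k)/(re(k)^2 + im(k)^2)))


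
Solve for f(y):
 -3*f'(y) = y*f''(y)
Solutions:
 f(y) = C1 + C2/y^2


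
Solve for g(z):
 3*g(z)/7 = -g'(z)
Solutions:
 g(z) = C1*exp(-3*z/7)


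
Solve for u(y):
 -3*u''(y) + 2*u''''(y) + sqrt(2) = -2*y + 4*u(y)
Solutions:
 u(y) = C1*exp(-y*sqrt(3 + sqrt(41))/2) + C2*exp(y*sqrt(3 + sqrt(41))/2) + C3*sin(y*sqrt(-3 + sqrt(41))/2) + C4*cos(y*sqrt(-3 + sqrt(41))/2) + y/2 + sqrt(2)/4


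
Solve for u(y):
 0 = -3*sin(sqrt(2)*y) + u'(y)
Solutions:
 u(y) = C1 - 3*sqrt(2)*cos(sqrt(2)*y)/2


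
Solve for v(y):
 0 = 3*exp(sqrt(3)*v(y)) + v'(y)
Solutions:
 v(y) = sqrt(3)*(2*log(1/(C1 + 3*y)) - log(3))/6


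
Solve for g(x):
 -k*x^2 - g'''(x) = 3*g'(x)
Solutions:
 g(x) = C1 + C2*sin(sqrt(3)*x) + C3*cos(sqrt(3)*x) - k*x^3/9 + 2*k*x/9


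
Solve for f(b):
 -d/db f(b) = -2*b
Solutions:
 f(b) = C1 + b^2


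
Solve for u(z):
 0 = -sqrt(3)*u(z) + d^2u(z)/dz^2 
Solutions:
 u(z) = C1*exp(-3^(1/4)*z) + C2*exp(3^(1/4)*z)


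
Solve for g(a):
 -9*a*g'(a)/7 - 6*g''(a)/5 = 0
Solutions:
 g(a) = C1 + C2*erf(sqrt(105)*a/14)


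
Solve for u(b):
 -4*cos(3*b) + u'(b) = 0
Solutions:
 u(b) = C1 + 4*sin(3*b)/3


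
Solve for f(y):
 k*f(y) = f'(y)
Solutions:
 f(y) = C1*exp(k*y)


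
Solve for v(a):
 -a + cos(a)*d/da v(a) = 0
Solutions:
 v(a) = C1 + Integral(a/cos(a), a)


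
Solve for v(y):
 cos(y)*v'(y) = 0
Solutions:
 v(y) = C1


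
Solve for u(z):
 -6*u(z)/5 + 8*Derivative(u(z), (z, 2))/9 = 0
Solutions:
 u(z) = C1*exp(-3*sqrt(15)*z/10) + C2*exp(3*sqrt(15)*z/10)


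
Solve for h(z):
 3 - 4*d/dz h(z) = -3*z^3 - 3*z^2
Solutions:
 h(z) = C1 + 3*z^4/16 + z^3/4 + 3*z/4


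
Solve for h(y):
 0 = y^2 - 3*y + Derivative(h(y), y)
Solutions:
 h(y) = C1 - y^3/3 + 3*y^2/2


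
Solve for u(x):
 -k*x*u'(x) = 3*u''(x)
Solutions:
 u(x) = Piecewise((-sqrt(6)*sqrt(pi)*C1*erf(sqrt(6)*sqrt(k)*x/6)/(2*sqrt(k)) - C2, (k > 0) | (k < 0)), (-C1*x - C2, True))


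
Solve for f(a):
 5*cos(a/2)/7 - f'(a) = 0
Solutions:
 f(a) = C1 + 10*sin(a/2)/7


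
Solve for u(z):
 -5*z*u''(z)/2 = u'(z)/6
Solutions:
 u(z) = C1 + C2*z^(14/15)


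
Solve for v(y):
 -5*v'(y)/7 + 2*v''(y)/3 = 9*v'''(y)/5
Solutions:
 v(y) = C1 + (C2*sin(5*sqrt(518)*y/189) + C3*cos(5*sqrt(518)*y/189))*exp(5*y/27)


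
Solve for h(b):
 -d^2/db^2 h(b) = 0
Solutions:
 h(b) = C1 + C2*b


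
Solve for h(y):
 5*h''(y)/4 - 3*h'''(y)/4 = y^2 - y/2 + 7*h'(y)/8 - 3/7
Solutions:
 h(y) = C1 - 8*y^3/21 - 66*y^2/49 - 480*y/343 + (C2*sin(sqrt(17)*y/6) + C3*cos(sqrt(17)*y/6))*exp(5*y/6)


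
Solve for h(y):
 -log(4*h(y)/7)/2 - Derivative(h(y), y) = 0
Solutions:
 2*Integral(1/(log(_y) - log(7) + 2*log(2)), (_y, h(y))) = C1 - y


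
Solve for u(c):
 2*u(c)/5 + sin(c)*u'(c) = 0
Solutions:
 u(c) = C1*(cos(c) + 1)^(1/5)/(cos(c) - 1)^(1/5)


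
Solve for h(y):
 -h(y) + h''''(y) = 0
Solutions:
 h(y) = C1*exp(-y) + C2*exp(y) + C3*sin(y) + C4*cos(y)


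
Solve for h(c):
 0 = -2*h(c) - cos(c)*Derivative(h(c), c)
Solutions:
 h(c) = C1*(sin(c) - 1)/(sin(c) + 1)


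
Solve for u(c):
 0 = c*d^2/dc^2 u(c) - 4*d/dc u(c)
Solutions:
 u(c) = C1 + C2*c^5


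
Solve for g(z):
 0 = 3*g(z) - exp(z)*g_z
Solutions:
 g(z) = C1*exp(-3*exp(-z))


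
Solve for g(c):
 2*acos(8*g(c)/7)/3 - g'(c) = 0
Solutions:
 Integral(1/acos(8*_y/7), (_y, g(c))) = C1 + 2*c/3


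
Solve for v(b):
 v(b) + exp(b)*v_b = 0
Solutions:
 v(b) = C1*exp(exp(-b))


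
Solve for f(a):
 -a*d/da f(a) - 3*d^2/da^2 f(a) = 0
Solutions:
 f(a) = C1 + C2*erf(sqrt(6)*a/6)


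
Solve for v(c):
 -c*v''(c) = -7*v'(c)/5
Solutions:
 v(c) = C1 + C2*c^(12/5)


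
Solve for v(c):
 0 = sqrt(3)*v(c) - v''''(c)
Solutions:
 v(c) = C1*exp(-3^(1/8)*c) + C2*exp(3^(1/8)*c) + C3*sin(3^(1/8)*c) + C4*cos(3^(1/8)*c)


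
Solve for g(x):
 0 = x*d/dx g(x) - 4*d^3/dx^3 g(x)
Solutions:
 g(x) = C1 + Integral(C2*airyai(2^(1/3)*x/2) + C3*airybi(2^(1/3)*x/2), x)


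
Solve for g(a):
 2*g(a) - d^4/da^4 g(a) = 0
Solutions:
 g(a) = C1*exp(-2^(1/4)*a) + C2*exp(2^(1/4)*a) + C3*sin(2^(1/4)*a) + C4*cos(2^(1/4)*a)


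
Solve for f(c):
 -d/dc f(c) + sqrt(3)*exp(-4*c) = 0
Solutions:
 f(c) = C1 - sqrt(3)*exp(-4*c)/4


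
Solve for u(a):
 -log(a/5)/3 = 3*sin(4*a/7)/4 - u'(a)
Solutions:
 u(a) = C1 + a*log(a)/3 - a*log(5)/3 - a/3 - 21*cos(4*a/7)/16


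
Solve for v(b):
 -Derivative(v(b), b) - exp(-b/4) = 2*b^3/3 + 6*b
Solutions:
 v(b) = C1 - b^4/6 - 3*b^2 + 4*exp(-b/4)


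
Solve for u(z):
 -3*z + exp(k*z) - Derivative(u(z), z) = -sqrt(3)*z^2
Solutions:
 u(z) = C1 + sqrt(3)*z^3/3 - 3*z^2/2 + exp(k*z)/k


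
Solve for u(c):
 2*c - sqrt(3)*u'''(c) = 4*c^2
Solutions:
 u(c) = C1 + C2*c + C3*c^2 - sqrt(3)*c^5/45 + sqrt(3)*c^4/36


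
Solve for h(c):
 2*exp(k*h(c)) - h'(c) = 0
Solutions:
 h(c) = Piecewise((log(-1/(C1*k + 2*c*k))/k, Ne(k, 0)), (nan, True))
 h(c) = Piecewise((C1 + 2*c, Eq(k, 0)), (nan, True))


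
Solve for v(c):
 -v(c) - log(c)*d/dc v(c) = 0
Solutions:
 v(c) = C1*exp(-li(c))


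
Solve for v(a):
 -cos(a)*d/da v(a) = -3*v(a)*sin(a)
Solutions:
 v(a) = C1/cos(a)^3


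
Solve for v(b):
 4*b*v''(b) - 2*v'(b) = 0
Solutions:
 v(b) = C1 + C2*b^(3/2)


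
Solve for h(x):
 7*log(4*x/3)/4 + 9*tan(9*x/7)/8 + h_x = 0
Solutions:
 h(x) = C1 - 7*x*log(x)/4 - 7*x*log(2)/2 + 7*x/4 + 7*x*log(3)/4 + 7*log(cos(9*x/7))/8


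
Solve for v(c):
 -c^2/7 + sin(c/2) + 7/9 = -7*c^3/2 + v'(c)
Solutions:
 v(c) = C1 + 7*c^4/8 - c^3/21 + 7*c/9 - 2*cos(c/2)


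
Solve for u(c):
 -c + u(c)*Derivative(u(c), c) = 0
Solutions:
 u(c) = -sqrt(C1 + c^2)
 u(c) = sqrt(C1 + c^2)


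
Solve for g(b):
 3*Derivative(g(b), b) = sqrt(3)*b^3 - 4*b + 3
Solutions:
 g(b) = C1 + sqrt(3)*b^4/12 - 2*b^2/3 + b


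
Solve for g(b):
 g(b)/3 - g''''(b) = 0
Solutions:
 g(b) = C1*exp(-3^(3/4)*b/3) + C2*exp(3^(3/4)*b/3) + C3*sin(3^(3/4)*b/3) + C4*cos(3^(3/4)*b/3)


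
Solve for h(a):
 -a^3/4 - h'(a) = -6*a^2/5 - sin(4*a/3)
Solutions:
 h(a) = C1 - a^4/16 + 2*a^3/5 - 3*cos(4*a/3)/4


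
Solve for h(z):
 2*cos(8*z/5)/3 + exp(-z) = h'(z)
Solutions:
 h(z) = C1 + 5*sin(8*z/5)/12 - exp(-z)


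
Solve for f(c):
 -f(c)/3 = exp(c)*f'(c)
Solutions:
 f(c) = C1*exp(exp(-c)/3)


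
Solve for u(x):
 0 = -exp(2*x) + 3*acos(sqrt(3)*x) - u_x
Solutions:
 u(x) = C1 + 3*x*acos(sqrt(3)*x) - sqrt(3)*sqrt(1 - 3*x^2) - exp(2*x)/2


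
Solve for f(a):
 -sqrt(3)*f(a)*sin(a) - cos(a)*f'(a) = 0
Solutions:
 f(a) = C1*cos(a)^(sqrt(3))


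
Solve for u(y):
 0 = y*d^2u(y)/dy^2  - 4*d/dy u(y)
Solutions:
 u(y) = C1 + C2*y^5


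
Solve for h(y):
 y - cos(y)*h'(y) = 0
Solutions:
 h(y) = C1 + Integral(y/cos(y), y)


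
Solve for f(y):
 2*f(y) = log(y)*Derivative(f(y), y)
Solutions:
 f(y) = C1*exp(2*li(y))


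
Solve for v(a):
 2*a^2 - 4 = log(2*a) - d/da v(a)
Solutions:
 v(a) = C1 - 2*a^3/3 + a*log(a) + a*log(2) + 3*a


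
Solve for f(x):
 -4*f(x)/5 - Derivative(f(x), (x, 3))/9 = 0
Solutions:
 f(x) = C3*exp(-30^(2/3)*x/5) + (C1*sin(3*10^(2/3)*3^(1/6)*x/10) + C2*cos(3*10^(2/3)*3^(1/6)*x/10))*exp(30^(2/3)*x/10)


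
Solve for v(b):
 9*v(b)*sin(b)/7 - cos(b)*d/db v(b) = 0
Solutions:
 v(b) = C1/cos(b)^(9/7)


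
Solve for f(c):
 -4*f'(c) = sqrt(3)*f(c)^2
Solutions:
 f(c) = 4/(C1 + sqrt(3)*c)


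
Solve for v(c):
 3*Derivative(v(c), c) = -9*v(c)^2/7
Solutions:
 v(c) = 7/(C1 + 3*c)


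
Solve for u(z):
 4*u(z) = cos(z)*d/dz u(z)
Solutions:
 u(z) = C1*(sin(z)^2 + 2*sin(z) + 1)/(sin(z)^2 - 2*sin(z) + 1)


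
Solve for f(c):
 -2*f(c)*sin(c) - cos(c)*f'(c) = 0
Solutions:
 f(c) = C1*cos(c)^2


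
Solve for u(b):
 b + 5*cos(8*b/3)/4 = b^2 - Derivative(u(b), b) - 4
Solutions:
 u(b) = C1 + b^3/3 - b^2/2 - 4*b - 15*sin(8*b/3)/32


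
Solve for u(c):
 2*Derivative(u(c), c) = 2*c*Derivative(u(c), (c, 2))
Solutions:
 u(c) = C1 + C2*c^2


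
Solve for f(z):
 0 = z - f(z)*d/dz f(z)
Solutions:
 f(z) = -sqrt(C1 + z^2)
 f(z) = sqrt(C1 + z^2)


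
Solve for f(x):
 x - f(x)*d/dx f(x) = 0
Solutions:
 f(x) = -sqrt(C1 + x^2)
 f(x) = sqrt(C1 + x^2)


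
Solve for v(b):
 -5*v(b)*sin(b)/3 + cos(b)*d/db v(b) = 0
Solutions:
 v(b) = C1/cos(b)^(5/3)


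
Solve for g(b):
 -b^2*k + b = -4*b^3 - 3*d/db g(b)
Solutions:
 g(b) = C1 - b^4/3 + b^3*k/9 - b^2/6


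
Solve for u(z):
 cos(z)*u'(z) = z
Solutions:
 u(z) = C1 + Integral(z/cos(z), z)


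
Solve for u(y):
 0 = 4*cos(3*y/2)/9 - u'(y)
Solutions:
 u(y) = C1 + 8*sin(3*y/2)/27


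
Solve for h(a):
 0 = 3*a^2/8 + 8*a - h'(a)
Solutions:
 h(a) = C1 + a^3/8 + 4*a^2


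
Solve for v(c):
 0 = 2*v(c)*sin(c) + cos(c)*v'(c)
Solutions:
 v(c) = C1*cos(c)^2


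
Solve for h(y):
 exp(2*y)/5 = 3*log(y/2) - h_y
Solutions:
 h(y) = C1 + 3*y*log(y) + 3*y*(-1 - log(2)) - exp(2*y)/10


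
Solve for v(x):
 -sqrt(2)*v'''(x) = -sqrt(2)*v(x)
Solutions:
 v(x) = C3*exp(x) + (C1*sin(sqrt(3)*x/2) + C2*cos(sqrt(3)*x/2))*exp(-x/2)


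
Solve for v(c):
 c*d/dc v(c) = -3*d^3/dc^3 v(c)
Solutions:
 v(c) = C1 + Integral(C2*airyai(-3^(2/3)*c/3) + C3*airybi(-3^(2/3)*c/3), c)


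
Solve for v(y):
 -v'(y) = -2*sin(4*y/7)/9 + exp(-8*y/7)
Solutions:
 v(y) = C1 - 7*cos(4*y/7)/18 + 7*exp(-8*y/7)/8


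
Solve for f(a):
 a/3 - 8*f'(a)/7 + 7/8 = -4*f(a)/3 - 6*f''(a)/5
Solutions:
 f(a) = -a/4 + (C1*sin(sqrt(390)*a/21) + C2*cos(sqrt(390)*a/21))*exp(10*a/21) - 195/224


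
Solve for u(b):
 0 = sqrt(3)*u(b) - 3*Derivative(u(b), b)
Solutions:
 u(b) = C1*exp(sqrt(3)*b/3)


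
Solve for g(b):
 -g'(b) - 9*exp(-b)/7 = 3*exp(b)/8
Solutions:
 g(b) = C1 - 3*exp(b)/8 + 9*exp(-b)/7


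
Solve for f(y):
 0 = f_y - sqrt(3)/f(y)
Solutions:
 f(y) = -sqrt(C1 + 2*sqrt(3)*y)
 f(y) = sqrt(C1 + 2*sqrt(3)*y)


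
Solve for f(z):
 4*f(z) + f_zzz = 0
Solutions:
 f(z) = C3*exp(-2^(2/3)*z) + (C1*sin(2^(2/3)*sqrt(3)*z/2) + C2*cos(2^(2/3)*sqrt(3)*z/2))*exp(2^(2/3)*z/2)


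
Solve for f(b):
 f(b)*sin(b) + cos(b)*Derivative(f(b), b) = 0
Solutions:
 f(b) = C1*cos(b)


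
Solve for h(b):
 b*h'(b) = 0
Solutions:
 h(b) = C1


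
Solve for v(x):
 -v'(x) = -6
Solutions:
 v(x) = C1 + 6*x


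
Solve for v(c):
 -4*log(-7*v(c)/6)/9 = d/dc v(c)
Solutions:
 9*Integral(1/(log(-_y) - log(6) + log(7)), (_y, v(c)))/4 = C1 - c


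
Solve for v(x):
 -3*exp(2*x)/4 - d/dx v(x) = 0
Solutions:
 v(x) = C1 - 3*exp(2*x)/8


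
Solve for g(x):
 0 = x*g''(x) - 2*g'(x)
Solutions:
 g(x) = C1 + C2*x^3


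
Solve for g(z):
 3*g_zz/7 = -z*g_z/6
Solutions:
 g(z) = C1 + C2*erf(sqrt(7)*z/6)


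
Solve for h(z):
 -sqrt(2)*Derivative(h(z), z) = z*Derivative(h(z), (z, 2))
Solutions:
 h(z) = C1 + C2*z^(1 - sqrt(2))


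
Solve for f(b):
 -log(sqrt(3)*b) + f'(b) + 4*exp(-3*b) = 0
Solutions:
 f(b) = C1 + b*log(b) + b*(-1 + log(3)/2) + 4*exp(-3*b)/3


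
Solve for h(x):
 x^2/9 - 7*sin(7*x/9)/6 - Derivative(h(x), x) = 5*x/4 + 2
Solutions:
 h(x) = C1 + x^3/27 - 5*x^2/8 - 2*x + 3*cos(7*x/9)/2


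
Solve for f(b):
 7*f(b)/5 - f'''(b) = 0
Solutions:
 f(b) = C3*exp(5^(2/3)*7^(1/3)*b/5) + (C1*sin(sqrt(3)*5^(2/3)*7^(1/3)*b/10) + C2*cos(sqrt(3)*5^(2/3)*7^(1/3)*b/10))*exp(-5^(2/3)*7^(1/3)*b/10)


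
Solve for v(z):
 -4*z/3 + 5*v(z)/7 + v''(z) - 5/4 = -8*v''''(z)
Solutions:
 v(z) = 28*z/15 + (C1*sin(10^(1/4)*7^(3/4)*z*cos(atan(3*sqrt(119)/7)/2)/14) + C2*cos(10^(1/4)*7^(3/4)*z*cos(atan(3*sqrt(119)/7)/2)/14))*exp(-10^(1/4)*7^(3/4)*z*sin(atan(3*sqrt(119)/7)/2)/14) + (C3*sin(10^(1/4)*7^(3/4)*z*cos(atan(3*sqrt(119)/7)/2)/14) + C4*cos(10^(1/4)*7^(3/4)*z*cos(atan(3*sqrt(119)/7)/2)/14))*exp(10^(1/4)*7^(3/4)*z*sin(atan(3*sqrt(119)/7)/2)/14) + 7/4


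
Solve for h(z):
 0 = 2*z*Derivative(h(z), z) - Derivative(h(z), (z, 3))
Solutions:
 h(z) = C1 + Integral(C2*airyai(2^(1/3)*z) + C3*airybi(2^(1/3)*z), z)


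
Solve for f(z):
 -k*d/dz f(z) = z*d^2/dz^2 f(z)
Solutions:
 f(z) = C1 + z^(1 - re(k))*(C2*sin(log(z)*Abs(im(k))) + C3*cos(log(z)*im(k)))


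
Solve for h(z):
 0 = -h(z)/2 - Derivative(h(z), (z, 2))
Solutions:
 h(z) = C1*sin(sqrt(2)*z/2) + C2*cos(sqrt(2)*z/2)


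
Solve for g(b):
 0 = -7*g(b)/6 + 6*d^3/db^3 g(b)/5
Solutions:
 g(b) = C3*exp(210^(1/3)*b/6) + (C1*sin(3^(5/6)*70^(1/3)*b/12) + C2*cos(3^(5/6)*70^(1/3)*b/12))*exp(-210^(1/3)*b/12)


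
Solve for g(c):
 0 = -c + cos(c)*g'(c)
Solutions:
 g(c) = C1 + Integral(c/cos(c), c)


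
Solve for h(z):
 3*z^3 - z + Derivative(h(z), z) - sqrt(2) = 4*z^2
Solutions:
 h(z) = C1 - 3*z^4/4 + 4*z^3/3 + z^2/2 + sqrt(2)*z


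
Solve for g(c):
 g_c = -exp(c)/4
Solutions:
 g(c) = C1 - exp(c)/4


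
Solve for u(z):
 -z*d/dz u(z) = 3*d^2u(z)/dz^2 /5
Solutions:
 u(z) = C1 + C2*erf(sqrt(30)*z/6)


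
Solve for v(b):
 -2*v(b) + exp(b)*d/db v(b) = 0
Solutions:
 v(b) = C1*exp(-2*exp(-b))


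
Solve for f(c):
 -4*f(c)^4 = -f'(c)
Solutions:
 f(c) = (-1/(C1 + 12*c))^(1/3)
 f(c) = (-1/(C1 + 4*c))^(1/3)*(-3^(2/3) - 3*3^(1/6)*I)/6
 f(c) = (-1/(C1 + 4*c))^(1/3)*(-3^(2/3) + 3*3^(1/6)*I)/6


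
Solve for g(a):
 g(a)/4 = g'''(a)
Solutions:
 g(a) = C3*exp(2^(1/3)*a/2) + (C1*sin(2^(1/3)*sqrt(3)*a/4) + C2*cos(2^(1/3)*sqrt(3)*a/4))*exp(-2^(1/3)*a/4)


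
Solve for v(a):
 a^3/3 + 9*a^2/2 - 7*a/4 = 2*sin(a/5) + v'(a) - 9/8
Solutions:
 v(a) = C1 + a^4/12 + 3*a^3/2 - 7*a^2/8 + 9*a/8 + 10*cos(a/5)


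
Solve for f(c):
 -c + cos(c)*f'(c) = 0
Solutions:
 f(c) = C1 + Integral(c/cos(c), c)


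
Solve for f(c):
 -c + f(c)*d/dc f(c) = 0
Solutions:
 f(c) = -sqrt(C1 + c^2)
 f(c) = sqrt(C1 + c^2)


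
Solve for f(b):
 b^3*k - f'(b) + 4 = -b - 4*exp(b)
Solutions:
 f(b) = C1 + b^4*k/4 + b^2/2 + 4*b + 4*exp(b)


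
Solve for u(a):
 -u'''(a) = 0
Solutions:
 u(a) = C1 + C2*a + C3*a^2


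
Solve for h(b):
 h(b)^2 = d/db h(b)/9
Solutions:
 h(b) = -1/(C1 + 9*b)


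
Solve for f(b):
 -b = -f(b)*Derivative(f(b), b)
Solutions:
 f(b) = -sqrt(C1 + b^2)
 f(b) = sqrt(C1 + b^2)


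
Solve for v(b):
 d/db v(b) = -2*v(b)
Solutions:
 v(b) = C1*exp(-2*b)


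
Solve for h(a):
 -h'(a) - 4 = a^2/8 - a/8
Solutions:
 h(a) = C1 - a^3/24 + a^2/16 - 4*a


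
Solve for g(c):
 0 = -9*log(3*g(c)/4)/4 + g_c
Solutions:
 4*Integral(1/(-log(_y) - log(3) + 2*log(2)), (_y, g(c)))/9 = C1 - c


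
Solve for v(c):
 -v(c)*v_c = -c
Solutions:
 v(c) = -sqrt(C1 + c^2)
 v(c) = sqrt(C1 + c^2)


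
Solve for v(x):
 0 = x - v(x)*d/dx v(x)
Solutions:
 v(x) = -sqrt(C1 + x^2)
 v(x) = sqrt(C1 + x^2)


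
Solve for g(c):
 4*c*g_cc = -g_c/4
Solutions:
 g(c) = C1 + C2*c^(15/16)


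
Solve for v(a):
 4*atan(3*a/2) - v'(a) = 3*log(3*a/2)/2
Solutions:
 v(a) = C1 - 3*a*log(a)/2 + 4*a*atan(3*a/2) - 2*a*log(3) + a*log(2) + a*log(6)/2 + 3*a/2 - 4*log(9*a^2 + 4)/3


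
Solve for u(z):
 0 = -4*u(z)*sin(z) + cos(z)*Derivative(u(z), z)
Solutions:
 u(z) = C1/cos(z)^4


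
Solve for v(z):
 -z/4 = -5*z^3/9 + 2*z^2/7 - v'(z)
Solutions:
 v(z) = C1 - 5*z^4/36 + 2*z^3/21 + z^2/8


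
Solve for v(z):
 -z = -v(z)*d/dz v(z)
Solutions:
 v(z) = -sqrt(C1 + z^2)
 v(z) = sqrt(C1 + z^2)


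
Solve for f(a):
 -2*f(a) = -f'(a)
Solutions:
 f(a) = C1*exp(2*a)


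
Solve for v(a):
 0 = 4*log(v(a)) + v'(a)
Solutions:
 li(v(a)) = C1 - 4*a


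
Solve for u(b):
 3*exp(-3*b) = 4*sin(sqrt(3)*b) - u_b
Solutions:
 u(b) = C1 - 4*sqrt(3)*cos(sqrt(3)*b)/3 + exp(-3*b)


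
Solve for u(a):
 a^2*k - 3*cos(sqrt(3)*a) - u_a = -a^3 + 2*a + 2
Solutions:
 u(a) = C1 + a^4/4 + a^3*k/3 - a^2 - 2*a - sqrt(3)*sin(sqrt(3)*a)


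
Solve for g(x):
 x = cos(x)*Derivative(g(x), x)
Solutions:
 g(x) = C1 + Integral(x/cos(x), x)


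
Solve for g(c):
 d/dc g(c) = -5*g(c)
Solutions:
 g(c) = C1*exp(-5*c)


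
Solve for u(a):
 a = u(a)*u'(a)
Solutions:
 u(a) = -sqrt(C1 + a^2)
 u(a) = sqrt(C1 + a^2)


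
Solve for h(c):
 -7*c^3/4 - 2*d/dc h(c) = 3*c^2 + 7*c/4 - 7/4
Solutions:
 h(c) = C1 - 7*c^4/32 - c^3/2 - 7*c^2/16 + 7*c/8


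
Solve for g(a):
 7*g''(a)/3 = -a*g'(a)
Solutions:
 g(a) = C1 + C2*erf(sqrt(42)*a/14)


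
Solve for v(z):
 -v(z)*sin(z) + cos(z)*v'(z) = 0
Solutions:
 v(z) = C1/cos(z)


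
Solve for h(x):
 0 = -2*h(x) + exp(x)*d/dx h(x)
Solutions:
 h(x) = C1*exp(-2*exp(-x))


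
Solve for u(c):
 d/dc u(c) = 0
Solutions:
 u(c) = C1


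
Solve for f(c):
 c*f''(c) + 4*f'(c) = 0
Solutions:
 f(c) = C1 + C2/c^3


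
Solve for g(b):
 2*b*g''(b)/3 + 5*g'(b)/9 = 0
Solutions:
 g(b) = C1 + C2*b^(1/6)


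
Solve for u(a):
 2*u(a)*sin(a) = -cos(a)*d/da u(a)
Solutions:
 u(a) = C1*cos(a)^2


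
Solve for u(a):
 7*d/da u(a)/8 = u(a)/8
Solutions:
 u(a) = C1*exp(a/7)


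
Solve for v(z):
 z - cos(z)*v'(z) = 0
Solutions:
 v(z) = C1 + Integral(z/cos(z), z)


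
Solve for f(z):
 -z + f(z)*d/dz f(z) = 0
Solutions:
 f(z) = -sqrt(C1 + z^2)
 f(z) = sqrt(C1 + z^2)


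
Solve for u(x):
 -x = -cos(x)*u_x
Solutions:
 u(x) = C1 + Integral(x/cos(x), x)


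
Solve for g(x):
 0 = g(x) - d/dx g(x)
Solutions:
 g(x) = C1*exp(x)


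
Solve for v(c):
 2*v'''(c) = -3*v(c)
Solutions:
 v(c) = C3*exp(-2^(2/3)*3^(1/3)*c/2) + (C1*sin(2^(2/3)*3^(5/6)*c/4) + C2*cos(2^(2/3)*3^(5/6)*c/4))*exp(2^(2/3)*3^(1/3)*c/4)


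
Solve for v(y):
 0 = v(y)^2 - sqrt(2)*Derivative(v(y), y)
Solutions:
 v(y) = -2/(C1 + sqrt(2)*y)


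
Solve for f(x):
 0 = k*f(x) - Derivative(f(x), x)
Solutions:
 f(x) = C1*exp(k*x)


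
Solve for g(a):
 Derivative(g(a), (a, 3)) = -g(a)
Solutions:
 g(a) = C3*exp(-a) + (C1*sin(sqrt(3)*a/2) + C2*cos(sqrt(3)*a/2))*exp(a/2)


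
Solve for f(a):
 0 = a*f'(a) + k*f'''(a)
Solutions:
 f(a) = C1 + Integral(C2*airyai(a*(-1/k)^(1/3)) + C3*airybi(a*(-1/k)^(1/3)), a)


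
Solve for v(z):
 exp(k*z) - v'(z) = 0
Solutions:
 v(z) = C1 + exp(k*z)/k


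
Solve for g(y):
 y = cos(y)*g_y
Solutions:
 g(y) = C1 + Integral(y/cos(y), y)


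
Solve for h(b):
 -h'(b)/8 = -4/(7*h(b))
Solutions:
 h(b) = -sqrt(C1 + 448*b)/7
 h(b) = sqrt(C1 + 448*b)/7


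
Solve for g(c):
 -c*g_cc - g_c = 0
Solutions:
 g(c) = C1 + C2*log(c)


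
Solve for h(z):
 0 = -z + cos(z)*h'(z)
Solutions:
 h(z) = C1 + Integral(z/cos(z), z)


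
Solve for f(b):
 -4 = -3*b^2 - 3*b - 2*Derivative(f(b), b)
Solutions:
 f(b) = C1 - b^3/2 - 3*b^2/4 + 2*b


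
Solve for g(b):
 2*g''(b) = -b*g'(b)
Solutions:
 g(b) = C1 + C2*erf(b/2)


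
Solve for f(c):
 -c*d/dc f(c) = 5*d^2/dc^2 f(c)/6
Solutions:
 f(c) = C1 + C2*erf(sqrt(15)*c/5)


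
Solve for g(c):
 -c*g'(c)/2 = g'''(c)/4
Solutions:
 g(c) = C1 + Integral(C2*airyai(-2^(1/3)*c) + C3*airybi(-2^(1/3)*c), c)


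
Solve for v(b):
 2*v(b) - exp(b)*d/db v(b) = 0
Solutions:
 v(b) = C1*exp(-2*exp(-b))


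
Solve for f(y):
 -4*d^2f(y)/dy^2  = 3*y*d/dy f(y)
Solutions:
 f(y) = C1 + C2*erf(sqrt(6)*y/4)


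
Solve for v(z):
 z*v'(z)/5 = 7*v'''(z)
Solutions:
 v(z) = C1 + Integral(C2*airyai(35^(2/3)*z/35) + C3*airybi(35^(2/3)*z/35), z)


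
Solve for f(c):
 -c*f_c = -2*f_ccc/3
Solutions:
 f(c) = C1 + Integral(C2*airyai(2^(2/3)*3^(1/3)*c/2) + C3*airybi(2^(2/3)*3^(1/3)*c/2), c)


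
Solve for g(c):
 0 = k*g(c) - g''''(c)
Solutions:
 g(c) = C1*exp(-c*k^(1/4)) + C2*exp(c*k^(1/4)) + C3*exp(-I*c*k^(1/4)) + C4*exp(I*c*k^(1/4))


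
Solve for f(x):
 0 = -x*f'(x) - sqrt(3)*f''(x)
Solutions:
 f(x) = C1 + C2*erf(sqrt(2)*3^(3/4)*x/6)


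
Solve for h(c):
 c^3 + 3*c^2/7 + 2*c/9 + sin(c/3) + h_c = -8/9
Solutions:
 h(c) = C1 - c^4/4 - c^3/7 - c^2/9 - 8*c/9 + 3*cos(c/3)


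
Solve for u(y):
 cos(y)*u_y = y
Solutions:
 u(y) = C1 + Integral(y/cos(y), y)


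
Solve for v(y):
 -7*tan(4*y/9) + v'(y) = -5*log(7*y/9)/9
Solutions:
 v(y) = C1 - 5*y*log(y)/9 - 5*y*log(7)/9 + 5*y/9 + 10*y*log(3)/9 - 63*log(cos(4*y/9))/4


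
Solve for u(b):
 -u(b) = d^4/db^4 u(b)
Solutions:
 u(b) = (C1*sin(sqrt(2)*b/2) + C2*cos(sqrt(2)*b/2))*exp(-sqrt(2)*b/2) + (C3*sin(sqrt(2)*b/2) + C4*cos(sqrt(2)*b/2))*exp(sqrt(2)*b/2)


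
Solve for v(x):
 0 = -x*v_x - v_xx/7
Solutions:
 v(x) = C1 + C2*erf(sqrt(14)*x/2)


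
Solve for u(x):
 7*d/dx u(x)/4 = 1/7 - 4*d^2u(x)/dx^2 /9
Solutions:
 u(x) = C1 + C2*exp(-63*x/16) + 4*x/49


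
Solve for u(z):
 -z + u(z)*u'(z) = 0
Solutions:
 u(z) = -sqrt(C1 + z^2)
 u(z) = sqrt(C1 + z^2)


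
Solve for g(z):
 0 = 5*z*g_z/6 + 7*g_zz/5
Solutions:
 g(z) = C1 + C2*erf(5*sqrt(21)*z/42)


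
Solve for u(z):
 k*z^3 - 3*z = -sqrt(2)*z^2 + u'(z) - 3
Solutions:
 u(z) = C1 + k*z^4/4 + sqrt(2)*z^3/3 - 3*z^2/2 + 3*z


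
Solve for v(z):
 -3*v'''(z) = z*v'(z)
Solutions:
 v(z) = C1 + Integral(C2*airyai(-3^(2/3)*z/3) + C3*airybi(-3^(2/3)*z/3), z)


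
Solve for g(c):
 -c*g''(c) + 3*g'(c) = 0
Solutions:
 g(c) = C1 + C2*c^4


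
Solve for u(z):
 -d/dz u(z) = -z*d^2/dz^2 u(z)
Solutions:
 u(z) = C1 + C2*z^2


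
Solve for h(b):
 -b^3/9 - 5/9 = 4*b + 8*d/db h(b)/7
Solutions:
 h(b) = C1 - 7*b^4/288 - 7*b^2/4 - 35*b/72


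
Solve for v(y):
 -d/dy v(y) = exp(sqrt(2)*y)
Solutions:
 v(y) = C1 - sqrt(2)*exp(sqrt(2)*y)/2


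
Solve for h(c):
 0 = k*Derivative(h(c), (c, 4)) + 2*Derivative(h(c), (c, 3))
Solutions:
 h(c) = C1 + C2*c + C3*c^2 + C4*exp(-2*c/k)


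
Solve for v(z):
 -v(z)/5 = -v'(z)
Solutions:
 v(z) = C1*exp(z/5)


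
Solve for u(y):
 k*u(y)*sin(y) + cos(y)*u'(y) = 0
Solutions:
 u(y) = C1*exp(k*log(cos(y)))


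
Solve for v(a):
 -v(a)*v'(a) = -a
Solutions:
 v(a) = -sqrt(C1 + a^2)
 v(a) = sqrt(C1 + a^2)


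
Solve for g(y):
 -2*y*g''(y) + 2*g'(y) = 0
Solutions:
 g(y) = C1 + C2*y^2


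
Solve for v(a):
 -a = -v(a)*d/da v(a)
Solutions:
 v(a) = -sqrt(C1 + a^2)
 v(a) = sqrt(C1 + a^2)


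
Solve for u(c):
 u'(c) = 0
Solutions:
 u(c) = C1


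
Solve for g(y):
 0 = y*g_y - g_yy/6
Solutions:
 g(y) = C1 + C2*erfi(sqrt(3)*y)


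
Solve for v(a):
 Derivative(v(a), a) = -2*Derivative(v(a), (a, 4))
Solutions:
 v(a) = C1 + C4*exp(-2^(2/3)*a/2) + (C2*sin(2^(2/3)*sqrt(3)*a/4) + C3*cos(2^(2/3)*sqrt(3)*a/4))*exp(2^(2/3)*a/4)


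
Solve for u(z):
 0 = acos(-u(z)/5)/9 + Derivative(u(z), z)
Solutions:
 Integral(1/acos(-_y/5), (_y, u(z))) = C1 - z/9


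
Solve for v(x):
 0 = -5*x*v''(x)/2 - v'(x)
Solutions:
 v(x) = C1 + C2*x^(3/5)


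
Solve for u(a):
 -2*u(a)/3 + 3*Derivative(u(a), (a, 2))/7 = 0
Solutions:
 u(a) = C1*exp(-sqrt(14)*a/3) + C2*exp(sqrt(14)*a/3)


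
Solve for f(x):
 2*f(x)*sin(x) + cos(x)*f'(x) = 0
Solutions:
 f(x) = C1*cos(x)^2


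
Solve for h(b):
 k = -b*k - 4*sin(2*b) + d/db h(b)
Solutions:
 h(b) = C1 + b^2*k/2 + b*k - 2*cos(2*b)


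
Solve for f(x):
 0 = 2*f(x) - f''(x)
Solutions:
 f(x) = C1*exp(-sqrt(2)*x) + C2*exp(sqrt(2)*x)


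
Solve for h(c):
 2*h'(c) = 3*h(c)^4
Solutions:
 h(c) = 2^(1/3)*(-1/(C1 + 9*c))^(1/3)
 h(c) = 2^(1/3)*(-1/(C1 + 3*c))^(1/3)*(-3^(2/3) - 3*3^(1/6)*I)/6
 h(c) = 2^(1/3)*(-1/(C1 + 3*c))^(1/3)*(-3^(2/3) + 3*3^(1/6)*I)/6


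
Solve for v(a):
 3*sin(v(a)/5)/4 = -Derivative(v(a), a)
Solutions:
 3*a/4 + 5*log(cos(v(a)/5) - 1)/2 - 5*log(cos(v(a)/5) + 1)/2 = C1


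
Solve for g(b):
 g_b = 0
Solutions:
 g(b) = C1


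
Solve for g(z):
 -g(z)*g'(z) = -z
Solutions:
 g(z) = -sqrt(C1 + z^2)
 g(z) = sqrt(C1 + z^2)


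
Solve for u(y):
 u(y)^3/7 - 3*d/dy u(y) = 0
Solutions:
 u(y) = -sqrt(42)*sqrt(-1/(C1 + y))/2
 u(y) = sqrt(42)*sqrt(-1/(C1 + y))/2


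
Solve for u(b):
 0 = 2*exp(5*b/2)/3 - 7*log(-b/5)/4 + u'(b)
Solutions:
 u(b) = C1 + 7*b*log(-b)/4 + 7*b*(-log(5) - 1)/4 - 4*exp(5*b/2)/15


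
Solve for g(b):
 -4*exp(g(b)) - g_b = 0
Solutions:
 g(b) = log(1/(C1 + 4*b))


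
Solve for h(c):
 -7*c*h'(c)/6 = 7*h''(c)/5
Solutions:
 h(c) = C1 + C2*erf(sqrt(15)*c/6)


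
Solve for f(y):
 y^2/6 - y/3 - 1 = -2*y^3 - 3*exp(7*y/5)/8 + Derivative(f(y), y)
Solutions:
 f(y) = C1 + y^4/2 + y^3/18 - y^2/6 - y + 15*exp(7*y/5)/56


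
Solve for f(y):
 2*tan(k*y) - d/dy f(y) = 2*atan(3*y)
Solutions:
 f(y) = C1 - 2*y*atan(3*y) + 2*Piecewise((-log(cos(k*y))/k, Ne(k, 0)), (0, True)) + log(9*y^2 + 1)/3


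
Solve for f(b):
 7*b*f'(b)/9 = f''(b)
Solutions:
 f(b) = C1 + C2*erfi(sqrt(14)*b/6)


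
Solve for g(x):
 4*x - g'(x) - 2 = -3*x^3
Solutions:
 g(x) = C1 + 3*x^4/4 + 2*x^2 - 2*x


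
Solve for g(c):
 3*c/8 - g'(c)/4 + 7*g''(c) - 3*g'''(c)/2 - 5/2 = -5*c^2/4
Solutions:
 g(c) = C1 + C2*exp(c*(14 - sqrt(190))/6) + C3*exp(c*(sqrt(190) + 14)/6) + 5*c^3/3 + 563*c^2/4 + 7812*c


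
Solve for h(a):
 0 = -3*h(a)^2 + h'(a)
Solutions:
 h(a) = -1/(C1 + 3*a)


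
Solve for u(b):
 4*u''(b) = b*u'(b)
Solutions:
 u(b) = C1 + C2*erfi(sqrt(2)*b/4)


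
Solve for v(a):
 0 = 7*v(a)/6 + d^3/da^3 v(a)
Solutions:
 v(a) = C3*exp(-6^(2/3)*7^(1/3)*a/6) + (C1*sin(2^(2/3)*3^(1/6)*7^(1/3)*a/4) + C2*cos(2^(2/3)*3^(1/6)*7^(1/3)*a/4))*exp(6^(2/3)*7^(1/3)*a/12)


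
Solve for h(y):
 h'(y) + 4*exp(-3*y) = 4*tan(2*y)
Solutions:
 h(y) = C1 + log(tan(2*y)^2 + 1) + 4*exp(-3*y)/3


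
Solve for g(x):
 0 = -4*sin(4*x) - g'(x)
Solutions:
 g(x) = C1 + cos(4*x)


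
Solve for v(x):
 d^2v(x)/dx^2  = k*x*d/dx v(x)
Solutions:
 v(x) = Piecewise((-sqrt(2)*sqrt(pi)*C1*erf(sqrt(2)*x*sqrt(-k)/2)/(2*sqrt(-k)) - C2, (k > 0) | (k < 0)), (-C1*x - C2, True))


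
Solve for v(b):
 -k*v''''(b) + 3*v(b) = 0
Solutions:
 v(b) = C1*exp(-3^(1/4)*b*(1/k)^(1/4)) + C2*exp(3^(1/4)*b*(1/k)^(1/4)) + C3*exp(-3^(1/4)*I*b*(1/k)^(1/4)) + C4*exp(3^(1/4)*I*b*(1/k)^(1/4))


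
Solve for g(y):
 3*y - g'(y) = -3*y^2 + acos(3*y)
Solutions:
 g(y) = C1 + y^3 + 3*y^2/2 - y*acos(3*y) + sqrt(1 - 9*y^2)/3
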